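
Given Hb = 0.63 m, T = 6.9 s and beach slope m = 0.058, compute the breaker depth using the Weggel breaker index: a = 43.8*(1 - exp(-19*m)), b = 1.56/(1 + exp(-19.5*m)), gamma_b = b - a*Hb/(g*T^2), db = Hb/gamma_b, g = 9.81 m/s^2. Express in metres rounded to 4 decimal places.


a = 43.8 * (1 - exp(-19 * m))
exp(-19 * 0.058) = exp(-1.1020) = 0.332206
a = 43.8 * (1 - 0.332206) = 29.249377
b = 1.56 / (1 + exp(-19.5 * m))
exp(-19.5 * 0.058) = exp(-1.1310) = 0.322710
b = 1.56 / (1 + 0.322710) = 1.179397
Hb / (g * T^2) = 0.63 / (9.81 * 6.9^2) = 0.63 / 467.0541 = 0.00134888
gamma_b = b - a * Hb/(g*T^2) = 1.179397 - 29.249377 * 0.00134888 = 1.139943
db = Hb / gamma_b = 0.63 / 1.139943
db = 0.5527 m

0.5527


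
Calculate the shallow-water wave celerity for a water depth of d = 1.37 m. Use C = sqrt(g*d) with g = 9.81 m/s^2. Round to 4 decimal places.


Using the shallow-water approximation:
C = sqrt(g * d) = sqrt(9.81 * 1.37)
C = sqrt(13.4397)
C = 3.6660 m/s

3.6660


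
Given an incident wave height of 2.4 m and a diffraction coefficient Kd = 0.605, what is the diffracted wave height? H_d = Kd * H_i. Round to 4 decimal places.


H_d = Kd * H_i
H_d = 0.605 * 2.4
H_d = 1.4520 m

1.4520


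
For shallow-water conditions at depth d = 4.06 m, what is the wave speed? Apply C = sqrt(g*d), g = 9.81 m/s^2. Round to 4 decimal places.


Using the shallow-water approximation:
C = sqrt(g * d) = sqrt(9.81 * 4.06)
C = sqrt(39.8286)
C = 6.3110 m/s

6.3110


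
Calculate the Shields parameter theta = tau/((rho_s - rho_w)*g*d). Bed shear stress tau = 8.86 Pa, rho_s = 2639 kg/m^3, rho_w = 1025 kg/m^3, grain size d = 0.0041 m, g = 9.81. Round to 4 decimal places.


theta = tau / ((rho_s - rho_w) * g * d)
rho_s - rho_w = 2639 - 1025 = 1614
Denominator = 1614 * 9.81 * 0.0041 = 64.916694
theta = 8.86 / 64.916694
theta = 0.1365

0.1365


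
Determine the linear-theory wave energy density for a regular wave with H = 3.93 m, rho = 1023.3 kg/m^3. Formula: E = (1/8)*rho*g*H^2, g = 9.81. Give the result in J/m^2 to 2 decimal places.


E = (1/8) * rho * g * H^2
E = (1/8) * 1023.3 * 9.81 * 3.93^2
E = 0.125 * 1023.3 * 9.81 * 15.4449
E = 19380.59 J/m^2

19380.59


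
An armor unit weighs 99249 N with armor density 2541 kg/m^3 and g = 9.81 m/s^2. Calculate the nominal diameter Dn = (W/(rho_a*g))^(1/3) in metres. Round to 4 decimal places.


V = W / (rho_a * g)
V = 99249 / (2541 * 9.81)
V = 99249 / 24927.21
V = 3.981553 m^3
Dn = V^(1/3) = 3.981553^(1/3)
Dn = 1.5850 m

1.5850


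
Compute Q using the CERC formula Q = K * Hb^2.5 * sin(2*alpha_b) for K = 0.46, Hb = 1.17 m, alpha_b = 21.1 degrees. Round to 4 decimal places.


Q = K * Hb^2.5 * sin(2 * alpha_b)
Hb^2.5 = 1.17^2.5 = 1.480692
sin(2 * 21.1) = sin(42.2) = 0.671721
Q = 0.46 * 1.480692 * 0.671721
Q = 0.4575 m^3/s

0.4575


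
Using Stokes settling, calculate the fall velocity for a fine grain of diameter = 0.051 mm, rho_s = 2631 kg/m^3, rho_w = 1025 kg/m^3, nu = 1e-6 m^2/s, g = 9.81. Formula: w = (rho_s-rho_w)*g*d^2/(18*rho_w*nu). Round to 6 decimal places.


w = (rho_s - rho_w) * g * d^2 / (18 * rho_w * nu)
d = 0.051 mm = 0.000051 m
rho_s - rho_w = 2631 - 1025 = 1606
Numerator = 1606 * 9.81 * (0.000051)^2 = 0.000040978391
Denominator = 18 * 1025 * 1e-6 = 0.018450
w = 0.002221 m/s

0.002221


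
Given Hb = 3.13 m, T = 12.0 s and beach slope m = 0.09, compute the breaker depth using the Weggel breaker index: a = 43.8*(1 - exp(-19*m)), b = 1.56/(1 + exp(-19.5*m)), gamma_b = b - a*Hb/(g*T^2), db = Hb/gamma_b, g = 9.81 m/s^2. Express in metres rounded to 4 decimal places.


a = 43.8 * (1 - exp(-19 * m))
exp(-19 * 0.09) = exp(-1.7100) = 0.180866
a = 43.8 * (1 - 0.180866) = 35.878078
b = 1.56 / (1 + exp(-19.5 * m))
exp(-19.5 * 0.09) = exp(-1.7550) = 0.172907
b = 1.56 / (1 + 0.172907) = 1.330028
Hb / (g * T^2) = 3.13 / (9.81 * 12.0^2) = 3.13 / 1412.6400 = 0.00221571
gamma_b = b - a * Hb/(g*T^2) = 1.330028 - 35.878078 * 0.00221571 = 1.250533
db = Hb / gamma_b = 3.13 / 1.250533
db = 2.5029 m

2.5029


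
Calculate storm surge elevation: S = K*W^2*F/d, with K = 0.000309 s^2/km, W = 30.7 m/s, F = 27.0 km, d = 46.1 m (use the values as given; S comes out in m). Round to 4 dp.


S = K * W^2 * F / d
W^2 = 30.7^2 = 942.49
S = 0.000309 * 942.49 * 27.0 / 46.1
Numerator = 0.000309 * 942.49 * 27.0 = 7.863194
S = 7.863194 / 46.1 = 0.1706 m

0.1706


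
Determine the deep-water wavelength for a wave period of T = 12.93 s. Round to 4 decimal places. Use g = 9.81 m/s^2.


L0 = g * T^2 / (2 * pi)
L0 = 9.81 * 12.93^2 / (2 * pi)
L0 = 9.81 * 167.1849 / 6.28319
L0 = 1640.0839 / 6.28319
L0 = 261.0275 m

261.0275


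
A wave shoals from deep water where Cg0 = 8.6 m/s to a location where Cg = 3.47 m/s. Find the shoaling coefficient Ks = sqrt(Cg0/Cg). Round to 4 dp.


Ks = sqrt(Cg0 / Cg)
Ks = sqrt(8.6 / 3.47)
Ks = sqrt(2.4784)
Ks = 1.5743

1.5743


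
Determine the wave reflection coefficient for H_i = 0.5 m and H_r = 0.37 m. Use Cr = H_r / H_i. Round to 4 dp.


Cr = H_r / H_i
Cr = 0.37 / 0.5
Cr = 0.7400

0.7400


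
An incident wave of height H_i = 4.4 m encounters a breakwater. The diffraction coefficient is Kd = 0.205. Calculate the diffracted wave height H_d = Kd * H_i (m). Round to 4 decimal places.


H_d = Kd * H_i
H_d = 0.205 * 4.4
H_d = 0.9020 m

0.9020


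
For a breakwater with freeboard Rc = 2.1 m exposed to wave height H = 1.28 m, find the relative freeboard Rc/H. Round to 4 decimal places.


Relative freeboard = Rc / H
= 2.1 / 1.28
= 1.6406

1.6406


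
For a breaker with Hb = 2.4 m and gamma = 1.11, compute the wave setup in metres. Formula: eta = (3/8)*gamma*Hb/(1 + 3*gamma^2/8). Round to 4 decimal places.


eta = (3/8) * gamma * Hb / (1 + 3*gamma^2/8)
Numerator = (3/8) * 1.11 * 2.4 = 0.999000
Denominator = 1 + 3*1.11^2/8 = 1 + 0.462038 = 1.462038
eta = 0.999000 / 1.462038
eta = 0.6833 m

0.6833


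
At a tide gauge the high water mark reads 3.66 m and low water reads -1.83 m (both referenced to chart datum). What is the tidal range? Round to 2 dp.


Tidal range = High water - Low water
Tidal range = 3.66 - (-1.83)
Tidal range = 5.49 m

5.49


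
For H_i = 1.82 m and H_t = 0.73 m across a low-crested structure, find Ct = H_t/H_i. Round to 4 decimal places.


Ct = H_t / H_i
Ct = 0.73 / 1.82
Ct = 0.4011

0.4011


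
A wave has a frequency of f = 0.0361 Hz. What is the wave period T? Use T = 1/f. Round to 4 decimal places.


T = 1 / f
T = 1 / 0.0361
T = 27.7008 s

27.7008


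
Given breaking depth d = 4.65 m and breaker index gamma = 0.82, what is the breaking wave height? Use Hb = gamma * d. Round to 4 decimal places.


Hb = gamma * d
Hb = 0.82 * 4.65
Hb = 3.8130 m

3.8130


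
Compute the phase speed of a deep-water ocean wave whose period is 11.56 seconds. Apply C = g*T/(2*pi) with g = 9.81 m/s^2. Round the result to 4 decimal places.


We use the deep-water celerity formula:
C = g * T / (2 * pi)
C = 9.81 * 11.56 / (2 * 3.14159...)
C = 113.403600 / 6.283185
C = 18.0487 m/s

18.0487


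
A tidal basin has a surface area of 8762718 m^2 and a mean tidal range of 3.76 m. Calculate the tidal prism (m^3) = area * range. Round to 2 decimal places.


Tidal prism = Area * Tidal range
P = 8762718 * 3.76
P = 32947819.68 m^3

32947819.68


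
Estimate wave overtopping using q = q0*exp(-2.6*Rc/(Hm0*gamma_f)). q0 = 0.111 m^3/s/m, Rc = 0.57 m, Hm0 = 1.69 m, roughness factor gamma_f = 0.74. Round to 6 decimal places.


q = q0 * exp(-2.6 * Rc / (Hm0 * gamma_f))
Exponent = -2.6 * 0.57 / (1.69 * 0.74)
= -2.6 * 0.57 / 1.2506
= -1.185031
exp(-1.185031) = 0.305737
q = 0.111 * 0.305737
q = 0.033937 m^3/s/m

0.033937


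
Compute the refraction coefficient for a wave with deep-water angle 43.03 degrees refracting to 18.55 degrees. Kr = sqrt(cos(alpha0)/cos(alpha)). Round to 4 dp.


Kr = sqrt(cos(alpha0) / cos(alpha))
cos(43.03) = 0.730997
cos(18.55) = 0.948046
Kr = sqrt(0.730997 / 0.948046)
Kr = sqrt(0.771056)
Kr = 0.8781

0.8781


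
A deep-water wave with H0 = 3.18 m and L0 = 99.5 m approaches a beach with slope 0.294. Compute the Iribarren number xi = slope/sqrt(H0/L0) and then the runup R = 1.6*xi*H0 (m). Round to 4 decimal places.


xi = slope / sqrt(H0/L0)
H0/L0 = 3.18/99.5 = 0.031960
sqrt(0.031960) = 0.178773
xi = 0.294 / 0.178773 = 1.644543
R = 1.6 * xi * H0 = 1.6 * 1.644543 * 3.18
R = 8.3674 m

8.3674


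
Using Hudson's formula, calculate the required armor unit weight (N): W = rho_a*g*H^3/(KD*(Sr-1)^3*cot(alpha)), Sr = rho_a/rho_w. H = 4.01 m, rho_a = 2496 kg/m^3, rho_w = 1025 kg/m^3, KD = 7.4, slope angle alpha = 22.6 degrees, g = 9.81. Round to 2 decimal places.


Sr = rho_a / rho_w = 2496 / 1025 = 2.435122
(Sr - 1) = 1.435122
(Sr - 1)^3 = 2.955741
cot(22.6) = 1 / tan(22.6) = 1 / 0.416260 = 2.402346
Numerator = 2496 * 9.81 * 4.01^3 = 1578871.2122
Denominator = 7.4 * 2.955741 * 2.402346 = 52.545272
W = 1578871.2122 / 52.545272
W = 30047.83 N

30047.83


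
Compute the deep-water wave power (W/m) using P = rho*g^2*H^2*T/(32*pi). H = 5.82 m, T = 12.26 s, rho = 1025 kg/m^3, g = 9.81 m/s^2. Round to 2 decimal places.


P = rho * g^2 * H^2 * T / (32 * pi)
P = 1025 * 9.81^2 * 5.82^2 * 12.26 / (32 * pi)
P = 1025 * 96.2361 * 33.8724 * 12.26 / 100.53096
P = 407472.65 W/m

407472.65


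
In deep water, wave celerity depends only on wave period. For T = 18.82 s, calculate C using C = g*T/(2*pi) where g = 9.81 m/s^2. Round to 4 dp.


We use the deep-water celerity formula:
C = g * T / (2 * pi)
C = 9.81 * 18.82 / (2 * 3.14159...)
C = 184.624200 / 6.283185
C = 29.3839 m/s

29.3839


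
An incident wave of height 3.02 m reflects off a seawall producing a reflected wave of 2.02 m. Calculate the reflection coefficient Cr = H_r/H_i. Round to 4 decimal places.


Cr = H_r / H_i
Cr = 2.02 / 3.02
Cr = 0.6689

0.6689


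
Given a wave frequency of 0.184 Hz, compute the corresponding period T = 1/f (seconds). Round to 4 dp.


T = 1 / f
T = 1 / 0.184
T = 5.4348 s

5.4348


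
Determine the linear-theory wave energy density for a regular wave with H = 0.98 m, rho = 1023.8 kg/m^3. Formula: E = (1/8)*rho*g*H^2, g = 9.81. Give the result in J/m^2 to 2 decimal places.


E = (1/8) * rho * g * H^2
E = (1/8) * 1023.8 * 9.81 * 0.98^2
E = 0.125 * 1023.8 * 9.81 * 0.9604
E = 1205.72 J/m^2

1205.72


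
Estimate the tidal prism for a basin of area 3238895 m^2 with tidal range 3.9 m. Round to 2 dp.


Tidal prism = Area * Tidal range
P = 3238895 * 3.9
P = 12631690.50 m^3

12631690.50


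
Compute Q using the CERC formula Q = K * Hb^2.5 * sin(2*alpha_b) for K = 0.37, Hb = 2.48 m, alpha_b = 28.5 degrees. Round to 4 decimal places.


Q = K * Hb^2.5 * sin(2 * alpha_b)
Hb^2.5 = 2.48^2.5 = 9.685660
sin(2 * 28.5) = sin(57.0) = 0.838671
Q = 0.37 * 9.685660 * 0.838671
Q = 3.0055 m^3/s

3.0055


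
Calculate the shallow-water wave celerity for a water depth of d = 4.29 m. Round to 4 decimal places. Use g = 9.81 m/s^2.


Using the shallow-water approximation:
C = sqrt(g * d) = sqrt(9.81 * 4.29)
C = sqrt(42.0849)
C = 6.4873 m/s

6.4873


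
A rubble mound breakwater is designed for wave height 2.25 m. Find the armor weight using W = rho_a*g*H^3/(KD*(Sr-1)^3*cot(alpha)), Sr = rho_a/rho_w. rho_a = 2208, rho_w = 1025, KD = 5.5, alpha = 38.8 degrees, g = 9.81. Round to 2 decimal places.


Sr = rho_a / rho_w = 2208 / 1025 = 2.154146
(Sr - 1) = 1.154146
(Sr - 1)^3 = 1.537385
cot(38.8) = 1 / tan(38.8) = 1 / 0.804021 = 1.243749
Numerator = 2208 * 9.81 * 2.25^3 = 246726.4050
Denominator = 5.5 * 1.537385 * 1.243749 = 10.516667
W = 246726.4050 / 10.516667
W = 23460.51 N

23460.51


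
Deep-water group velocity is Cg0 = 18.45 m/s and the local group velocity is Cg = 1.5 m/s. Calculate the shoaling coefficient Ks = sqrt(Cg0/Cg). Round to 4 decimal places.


Ks = sqrt(Cg0 / Cg)
Ks = sqrt(18.45 / 1.5)
Ks = sqrt(12.3000)
Ks = 3.5071

3.5071


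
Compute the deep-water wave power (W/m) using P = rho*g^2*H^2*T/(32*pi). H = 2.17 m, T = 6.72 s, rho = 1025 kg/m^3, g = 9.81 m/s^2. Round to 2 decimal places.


P = rho * g^2 * H^2 * T / (32 * pi)
P = 1025 * 9.81^2 * 2.17^2 * 6.72 / (32 * pi)
P = 1025 * 96.2361 * 4.7089 * 6.72 / 100.53096
P = 31049.23 W/m

31049.23


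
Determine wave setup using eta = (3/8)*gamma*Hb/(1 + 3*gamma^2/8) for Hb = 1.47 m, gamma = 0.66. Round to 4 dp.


eta = (3/8) * gamma * Hb / (1 + 3*gamma^2/8)
Numerator = (3/8) * 0.66 * 1.47 = 0.363825
Denominator = 1 + 3*0.66^2/8 = 1 + 0.163350 = 1.163350
eta = 0.363825 / 1.163350
eta = 0.3127 m

0.3127


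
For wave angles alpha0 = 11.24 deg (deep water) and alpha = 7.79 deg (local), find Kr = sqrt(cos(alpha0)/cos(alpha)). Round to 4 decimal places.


Kr = sqrt(cos(alpha0) / cos(alpha))
cos(11.24) = 0.980819
cos(7.79) = 0.990772
Kr = sqrt(0.980819 / 0.990772)
Kr = sqrt(0.989955)
Kr = 0.9950

0.9950


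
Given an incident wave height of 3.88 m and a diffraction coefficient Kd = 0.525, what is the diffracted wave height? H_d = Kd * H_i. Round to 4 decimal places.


H_d = Kd * H_i
H_d = 0.525 * 3.88
H_d = 2.0370 m

2.0370


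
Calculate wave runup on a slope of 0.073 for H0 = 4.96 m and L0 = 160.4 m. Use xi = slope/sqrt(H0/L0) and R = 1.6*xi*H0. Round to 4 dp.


xi = slope / sqrt(H0/L0)
H0/L0 = 4.96/160.4 = 0.030923
sqrt(0.030923) = 0.175848
xi = 0.073 / 0.175848 = 0.415130
R = 1.6 * xi * H0 = 1.6 * 0.415130 * 4.96
R = 3.2945 m

3.2945


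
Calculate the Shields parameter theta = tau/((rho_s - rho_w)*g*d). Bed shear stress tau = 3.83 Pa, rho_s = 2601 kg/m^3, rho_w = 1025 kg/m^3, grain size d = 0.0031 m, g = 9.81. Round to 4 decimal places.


theta = tau / ((rho_s - rho_w) * g * d)
rho_s - rho_w = 2601 - 1025 = 1576
Denominator = 1576 * 9.81 * 0.0031 = 47.927736
theta = 3.83 / 47.927736
theta = 0.0799

0.0799


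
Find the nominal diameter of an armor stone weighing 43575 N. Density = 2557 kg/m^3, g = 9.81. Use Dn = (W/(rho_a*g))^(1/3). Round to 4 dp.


V = W / (rho_a * g)
V = 43575 / (2557 * 9.81)
V = 43575 / 25084.17
V = 1.737151 m^3
Dn = V^(1/3) = 1.737151^(1/3)
Dn = 1.2021 m

1.2021


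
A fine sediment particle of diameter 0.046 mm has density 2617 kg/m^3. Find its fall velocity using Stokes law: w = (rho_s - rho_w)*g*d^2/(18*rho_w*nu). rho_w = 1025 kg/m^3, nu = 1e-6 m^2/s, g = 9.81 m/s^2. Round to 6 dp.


w = (rho_s - rho_w) * g * d^2 / (18 * rho_w * nu)
d = 0.046 mm = 0.000046 m
rho_s - rho_w = 2617 - 1025 = 1592
Numerator = 1592 * 9.81 * (0.000046)^2 = 0.000033046672
Denominator = 18 * 1025 * 1e-6 = 0.018450
w = 0.001791 m/s

0.001791


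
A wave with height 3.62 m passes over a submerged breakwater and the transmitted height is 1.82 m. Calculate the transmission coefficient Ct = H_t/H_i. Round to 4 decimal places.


Ct = H_t / H_i
Ct = 1.82 / 3.62
Ct = 0.5028

0.5028


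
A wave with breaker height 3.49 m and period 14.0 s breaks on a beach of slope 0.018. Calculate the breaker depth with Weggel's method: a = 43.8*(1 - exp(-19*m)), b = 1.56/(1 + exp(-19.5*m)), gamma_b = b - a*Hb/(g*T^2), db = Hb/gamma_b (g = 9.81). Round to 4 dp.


a = 43.8 * (1 - exp(-19 * m))
exp(-19 * 0.018) = exp(-0.3420) = 0.710348
a = 43.8 * (1 - 0.710348) = 12.686749
b = 1.56 / (1 + exp(-19.5 * m))
exp(-19.5 * 0.018) = exp(-0.3510) = 0.703984
b = 1.56 / (1 + 0.703984) = 0.915502
Hb / (g * T^2) = 3.49 / (9.81 * 14.0^2) = 3.49 / 1922.7600 = 0.00181510
gamma_b = b - a * Hb/(g*T^2) = 0.915502 - 12.686749 * 0.00181510 = 0.892474
db = Hb / gamma_b = 3.49 / 0.892474
db = 3.9105 m

3.9105


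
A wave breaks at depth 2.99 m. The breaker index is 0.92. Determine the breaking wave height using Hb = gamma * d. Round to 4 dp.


Hb = gamma * d
Hb = 0.92 * 2.99
Hb = 2.7508 m

2.7508


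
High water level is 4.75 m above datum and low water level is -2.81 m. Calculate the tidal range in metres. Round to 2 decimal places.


Tidal range = High water - Low water
Tidal range = 4.75 - (-2.81)
Tidal range = 7.56 m

7.56


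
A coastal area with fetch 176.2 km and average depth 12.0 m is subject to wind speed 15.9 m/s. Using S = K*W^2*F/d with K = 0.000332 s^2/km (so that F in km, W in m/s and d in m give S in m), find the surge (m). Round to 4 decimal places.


S = K * W^2 * F / d
W^2 = 15.9^2 = 252.81
S = 0.000332 * 252.81 * 176.2 / 12.0
Numerator = 0.000332 * 252.81 * 176.2 = 14.788981
S = 14.788981 / 12.0 = 1.2324 m

1.2324


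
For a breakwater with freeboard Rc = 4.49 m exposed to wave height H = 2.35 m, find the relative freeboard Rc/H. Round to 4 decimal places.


Relative freeboard = Rc / H
= 4.49 / 2.35
= 1.9106

1.9106


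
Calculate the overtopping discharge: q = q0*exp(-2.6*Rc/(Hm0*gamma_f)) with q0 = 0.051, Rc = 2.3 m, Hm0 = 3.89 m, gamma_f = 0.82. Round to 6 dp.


q = q0 * exp(-2.6 * Rc / (Hm0 * gamma_f))
Exponent = -2.6 * 2.3 / (3.89 * 0.82)
= -2.6 * 2.3 / 3.1898
= -1.874726
exp(-1.874726) = 0.153397
q = 0.051 * 0.153397
q = 0.007823 m^3/s/m

0.007823


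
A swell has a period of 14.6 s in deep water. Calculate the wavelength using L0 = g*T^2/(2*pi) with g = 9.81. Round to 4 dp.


L0 = g * T^2 / (2 * pi)
L0 = 9.81 * 14.6^2 / (2 * pi)
L0 = 9.81 * 213.1600 / 6.28319
L0 = 2091.0996 / 6.28319
L0 = 332.8088 m

332.8088


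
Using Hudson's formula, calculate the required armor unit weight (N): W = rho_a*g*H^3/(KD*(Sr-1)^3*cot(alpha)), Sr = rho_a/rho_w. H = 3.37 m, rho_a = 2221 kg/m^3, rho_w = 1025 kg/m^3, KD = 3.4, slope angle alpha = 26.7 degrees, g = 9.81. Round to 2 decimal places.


Sr = rho_a / rho_w = 2221 / 1025 = 2.166829
(Sr - 1) = 1.166829
(Sr - 1)^3 = 1.588627
cot(26.7) = 1 / tan(26.7) = 1 / 0.502948 = 1.988279
Numerator = 2221 * 9.81 * 3.37^3 = 833887.1251
Denominator = 3.4 * 1.588627 * 1.988279 = 10.739353
W = 833887.1251 / 10.739353
W = 77647.80 N

77647.80


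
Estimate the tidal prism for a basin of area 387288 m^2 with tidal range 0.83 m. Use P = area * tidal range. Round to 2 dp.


Tidal prism = Area * Tidal range
P = 387288 * 0.83
P = 321449.04 m^3

321449.04


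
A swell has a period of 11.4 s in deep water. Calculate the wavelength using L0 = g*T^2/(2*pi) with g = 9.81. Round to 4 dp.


L0 = g * T^2 / (2 * pi)
L0 = 9.81 * 11.4^2 / (2 * pi)
L0 = 9.81 * 129.9600 / 6.28319
L0 = 1274.9076 / 6.28319
L0 = 202.9078 m

202.9078


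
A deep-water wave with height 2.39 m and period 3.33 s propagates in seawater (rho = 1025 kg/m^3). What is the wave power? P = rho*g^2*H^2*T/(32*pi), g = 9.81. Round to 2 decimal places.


P = rho * g^2 * H^2 * T / (32 * pi)
P = 1025 * 9.81^2 * 2.39^2 * 3.33 / (32 * pi)
P = 1025 * 96.2361 * 5.7121 * 3.33 / 100.53096
P = 18663.89 W/m

18663.89


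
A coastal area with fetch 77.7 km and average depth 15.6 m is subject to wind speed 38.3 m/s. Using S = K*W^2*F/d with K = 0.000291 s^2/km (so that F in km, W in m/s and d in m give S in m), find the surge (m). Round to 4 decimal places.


S = K * W^2 * F / d
W^2 = 38.3^2 = 1466.89
S = 0.000291 * 1466.89 * 77.7 / 15.6
Numerator = 0.000291 * 1466.89 * 77.7 = 33.167410
S = 33.167410 / 15.6 = 2.1261 m

2.1261


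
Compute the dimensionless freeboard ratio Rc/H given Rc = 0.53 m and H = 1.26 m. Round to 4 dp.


Relative freeboard = Rc / H
= 0.53 / 1.26
= 0.4206

0.4206


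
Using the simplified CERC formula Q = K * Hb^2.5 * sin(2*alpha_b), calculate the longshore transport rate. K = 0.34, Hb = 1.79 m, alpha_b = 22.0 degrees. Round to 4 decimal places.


Q = K * Hb^2.5 * sin(2 * alpha_b)
Hb^2.5 = 1.79^2.5 = 4.286794
sin(2 * 22.0) = sin(44.0) = 0.694658
Q = 0.34 * 4.286794 * 0.694658
Q = 1.0125 m^3/s

1.0125


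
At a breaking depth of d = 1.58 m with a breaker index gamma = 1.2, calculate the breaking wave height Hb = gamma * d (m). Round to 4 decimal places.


Hb = gamma * d
Hb = 1.2 * 1.58
Hb = 1.8960 m

1.8960


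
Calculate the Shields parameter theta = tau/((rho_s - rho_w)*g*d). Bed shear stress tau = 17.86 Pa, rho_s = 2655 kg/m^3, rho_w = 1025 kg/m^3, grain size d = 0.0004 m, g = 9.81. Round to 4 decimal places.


theta = tau / ((rho_s - rho_w) * g * d)
rho_s - rho_w = 2655 - 1025 = 1630
Denominator = 1630 * 9.81 * 0.0004 = 6.396120
theta = 17.86 / 6.396120
theta = 2.7923

2.7923


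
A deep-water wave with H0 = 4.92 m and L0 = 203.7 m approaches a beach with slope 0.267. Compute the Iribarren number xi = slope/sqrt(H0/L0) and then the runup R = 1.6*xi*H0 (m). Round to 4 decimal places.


xi = slope / sqrt(H0/L0)
H0/L0 = 4.92/203.7 = 0.024153
sqrt(0.024153) = 0.155413
xi = 0.267 / 0.155413 = 1.718004
R = 1.6 * xi * H0 = 1.6 * 1.718004 * 4.92
R = 13.5241 m

13.5241


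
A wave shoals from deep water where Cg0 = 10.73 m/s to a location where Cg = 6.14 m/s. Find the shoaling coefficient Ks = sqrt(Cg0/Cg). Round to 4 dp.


Ks = sqrt(Cg0 / Cg)
Ks = sqrt(10.73 / 6.14)
Ks = sqrt(1.7476)
Ks = 1.3220

1.3220


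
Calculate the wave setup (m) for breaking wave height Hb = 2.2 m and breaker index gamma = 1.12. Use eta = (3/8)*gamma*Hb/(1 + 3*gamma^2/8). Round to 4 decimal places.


eta = (3/8) * gamma * Hb / (1 + 3*gamma^2/8)
Numerator = (3/8) * 1.12 * 2.2 = 0.924000
Denominator = 1 + 3*1.12^2/8 = 1 + 0.470400 = 1.470400
eta = 0.924000 / 1.470400
eta = 0.6284 m

0.6284


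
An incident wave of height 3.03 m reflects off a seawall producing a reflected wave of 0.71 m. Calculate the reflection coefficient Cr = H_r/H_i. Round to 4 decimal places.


Cr = H_r / H_i
Cr = 0.71 / 3.03
Cr = 0.2343

0.2343


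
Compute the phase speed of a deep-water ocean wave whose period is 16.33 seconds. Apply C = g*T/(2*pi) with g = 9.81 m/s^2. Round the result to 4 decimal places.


We use the deep-water celerity formula:
C = g * T / (2 * pi)
C = 9.81 * 16.33 / (2 * 3.14159...)
C = 160.197300 / 6.283185
C = 25.4962 m/s

25.4962


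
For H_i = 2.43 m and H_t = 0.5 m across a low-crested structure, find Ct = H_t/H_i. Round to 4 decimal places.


Ct = H_t / H_i
Ct = 0.5 / 2.43
Ct = 0.2058

0.2058


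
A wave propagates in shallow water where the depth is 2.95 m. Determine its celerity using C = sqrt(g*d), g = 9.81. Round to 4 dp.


Using the shallow-water approximation:
C = sqrt(g * d) = sqrt(9.81 * 2.95)
C = sqrt(28.9395)
C = 5.3795 m/s

5.3795


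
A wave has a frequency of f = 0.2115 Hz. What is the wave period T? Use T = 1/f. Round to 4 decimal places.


T = 1 / f
T = 1 / 0.2115
T = 4.7281 s

4.7281


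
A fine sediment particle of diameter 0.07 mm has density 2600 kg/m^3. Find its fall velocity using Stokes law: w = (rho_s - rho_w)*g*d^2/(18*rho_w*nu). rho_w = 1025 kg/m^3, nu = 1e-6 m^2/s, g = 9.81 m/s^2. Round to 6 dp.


w = (rho_s - rho_w) * g * d^2 / (18 * rho_w * nu)
d = 0.07 mm = 0.000070 m
rho_s - rho_w = 2600 - 1025 = 1575
Numerator = 1575 * 9.81 * (0.000070)^2 = 0.000075708675
Denominator = 18 * 1025 * 1e-6 = 0.018450
w = 0.004103 m/s

0.004103


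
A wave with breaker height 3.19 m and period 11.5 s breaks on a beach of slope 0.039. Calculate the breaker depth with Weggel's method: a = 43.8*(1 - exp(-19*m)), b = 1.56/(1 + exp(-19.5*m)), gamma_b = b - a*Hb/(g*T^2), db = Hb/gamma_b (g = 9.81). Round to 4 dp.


a = 43.8 * (1 - exp(-19 * m))
exp(-19 * 0.039) = exp(-0.7410) = 0.476637
a = 43.8 * (1 - 0.476637) = 22.923298
b = 1.56 / (1 + exp(-19.5 * m))
exp(-19.5 * 0.039) = exp(-0.7605) = 0.467433
b = 1.56 / (1 + 0.467433) = 1.063081
Hb / (g * T^2) = 3.19 / (9.81 * 11.5^2) = 3.19 / 1297.3725 = 0.00245882
gamma_b = b - a * Hb/(g*T^2) = 1.063081 - 22.923298 * 0.00245882 = 1.006717
db = Hb / gamma_b = 3.19 / 1.006717
db = 3.1687 m

3.1687


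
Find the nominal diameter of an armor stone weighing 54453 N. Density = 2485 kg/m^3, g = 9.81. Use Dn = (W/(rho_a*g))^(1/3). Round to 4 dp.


V = W / (rho_a * g)
V = 54453 / (2485 * 9.81)
V = 54453 / 24377.85
V = 2.233708 m^3
Dn = V^(1/3) = 2.233708^(1/3)
Dn = 1.3072 m

1.3072


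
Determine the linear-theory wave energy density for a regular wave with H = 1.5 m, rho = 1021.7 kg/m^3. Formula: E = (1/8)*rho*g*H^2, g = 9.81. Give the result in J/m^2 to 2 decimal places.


E = (1/8) * rho * g * H^2
E = (1/8) * 1021.7 * 9.81 * 1.5^2
E = 0.125 * 1021.7 * 9.81 * 2.2500
E = 2818.93 J/m^2

2818.93


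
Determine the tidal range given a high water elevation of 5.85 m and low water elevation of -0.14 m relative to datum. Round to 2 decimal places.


Tidal range = High water - Low water
Tidal range = 5.85 - (-0.14)
Tidal range = 5.99 m

5.99


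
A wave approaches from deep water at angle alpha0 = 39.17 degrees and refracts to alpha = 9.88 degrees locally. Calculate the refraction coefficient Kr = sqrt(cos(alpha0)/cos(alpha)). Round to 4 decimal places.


Kr = sqrt(cos(alpha0) / cos(alpha))
cos(39.17) = 0.775275
cos(9.88) = 0.985169
Kr = sqrt(0.775275 / 0.985169)
Kr = sqrt(0.786946)
Kr = 0.8871

0.8871


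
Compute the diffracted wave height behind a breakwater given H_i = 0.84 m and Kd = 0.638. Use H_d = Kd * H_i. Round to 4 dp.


H_d = Kd * H_i
H_d = 0.638 * 0.84
H_d = 0.5359 m

0.5359


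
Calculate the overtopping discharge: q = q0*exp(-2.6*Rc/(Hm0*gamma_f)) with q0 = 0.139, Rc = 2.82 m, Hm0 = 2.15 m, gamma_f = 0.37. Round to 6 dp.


q = q0 * exp(-2.6 * Rc / (Hm0 * gamma_f))
Exponent = -2.6 * 2.82 / (2.15 * 0.37)
= -2.6 * 2.82 / 0.7955
= -9.216845
exp(-9.216845) = 0.000099
q = 0.139 * 0.000099
q = 0.000014 m^3/s/m

0.000014


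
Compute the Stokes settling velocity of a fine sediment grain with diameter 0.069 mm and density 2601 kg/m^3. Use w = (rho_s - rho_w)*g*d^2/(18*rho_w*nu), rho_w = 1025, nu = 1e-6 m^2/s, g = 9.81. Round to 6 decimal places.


w = (rho_s - rho_w) * g * d^2 / (18 * rho_w * nu)
d = 0.069 mm = 0.000069 m
rho_s - rho_w = 2601 - 1025 = 1576
Numerator = 1576 * 9.81 * (0.000069)^2 = 0.000073607726
Denominator = 18 * 1025 * 1e-6 = 0.018450
w = 0.003990 m/s

0.003990


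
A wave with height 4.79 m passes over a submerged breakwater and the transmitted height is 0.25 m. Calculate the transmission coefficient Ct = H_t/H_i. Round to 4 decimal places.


Ct = H_t / H_i
Ct = 0.25 / 4.79
Ct = 0.0522

0.0522


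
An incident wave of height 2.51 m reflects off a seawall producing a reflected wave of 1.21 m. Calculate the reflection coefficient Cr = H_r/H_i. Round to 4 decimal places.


Cr = H_r / H_i
Cr = 1.21 / 2.51
Cr = 0.4821

0.4821


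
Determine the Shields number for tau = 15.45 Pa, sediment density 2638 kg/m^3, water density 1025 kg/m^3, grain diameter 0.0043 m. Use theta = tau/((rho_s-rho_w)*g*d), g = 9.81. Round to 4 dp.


theta = tau / ((rho_s - rho_w) * g * d)
rho_s - rho_w = 2638 - 1025 = 1613
Denominator = 1613 * 9.81 * 0.0043 = 68.041179
theta = 15.45 / 68.041179
theta = 0.2271

0.2271


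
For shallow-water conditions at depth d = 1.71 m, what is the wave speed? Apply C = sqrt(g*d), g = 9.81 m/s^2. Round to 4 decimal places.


Using the shallow-water approximation:
C = sqrt(g * d) = sqrt(9.81 * 1.71)
C = sqrt(16.7751)
C = 4.0957 m/s

4.0957


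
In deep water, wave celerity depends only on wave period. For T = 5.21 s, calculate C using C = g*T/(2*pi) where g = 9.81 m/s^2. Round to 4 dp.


We use the deep-water celerity formula:
C = g * T / (2 * pi)
C = 9.81 * 5.21 / (2 * 3.14159...)
C = 51.110100 / 6.283185
C = 8.1344 m/s

8.1344


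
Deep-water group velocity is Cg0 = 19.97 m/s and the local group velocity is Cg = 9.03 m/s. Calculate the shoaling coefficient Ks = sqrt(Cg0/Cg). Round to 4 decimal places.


Ks = sqrt(Cg0 / Cg)
Ks = sqrt(19.97 / 9.03)
Ks = sqrt(2.2115)
Ks = 1.4871

1.4871


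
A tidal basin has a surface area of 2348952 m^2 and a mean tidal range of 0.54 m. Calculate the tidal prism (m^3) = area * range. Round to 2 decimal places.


Tidal prism = Area * Tidal range
P = 2348952 * 0.54
P = 1268434.08 m^3

1268434.08


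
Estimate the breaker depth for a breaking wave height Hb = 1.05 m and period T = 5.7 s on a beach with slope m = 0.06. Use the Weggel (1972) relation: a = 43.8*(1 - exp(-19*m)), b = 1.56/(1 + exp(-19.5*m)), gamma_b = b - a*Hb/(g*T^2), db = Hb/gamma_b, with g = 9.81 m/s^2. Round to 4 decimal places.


a = 43.8 * (1 - exp(-19 * m))
exp(-19 * 0.06) = exp(-1.1400) = 0.319819
a = 43.8 * (1 - 0.319819) = 29.791927
b = 1.56 / (1 + exp(-19.5 * m))
exp(-19.5 * 0.06) = exp(-1.1700) = 0.310367
b = 1.56 / (1 + 0.310367) = 1.190506
Hb / (g * T^2) = 1.05 / (9.81 * 5.7^2) = 1.05 / 318.7269 = 0.00329436
gamma_b = b - a * Hb/(g*T^2) = 1.190506 - 29.791927 * 0.00329436 = 1.092361
db = Hb / gamma_b = 1.05 / 1.092361
db = 0.9612 m

0.9612


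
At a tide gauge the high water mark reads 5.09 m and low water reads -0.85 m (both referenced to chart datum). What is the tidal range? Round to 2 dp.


Tidal range = High water - Low water
Tidal range = 5.09 - (-0.85)
Tidal range = 5.94 m

5.94


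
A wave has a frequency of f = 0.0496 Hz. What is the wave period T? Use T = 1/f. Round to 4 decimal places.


T = 1 / f
T = 1 / 0.0496
T = 20.1613 s

20.1613


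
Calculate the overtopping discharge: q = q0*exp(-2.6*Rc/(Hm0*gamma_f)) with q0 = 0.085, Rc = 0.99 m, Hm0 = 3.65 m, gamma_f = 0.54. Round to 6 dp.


q = q0 * exp(-2.6 * Rc / (Hm0 * gamma_f))
Exponent = -2.6 * 0.99 / (3.65 * 0.54)
= -2.6 * 0.99 / 1.9710
= -1.305936
exp(-1.305936) = 0.270919
q = 0.085 * 0.270919
q = 0.023028 m^3/s/m

0.023028


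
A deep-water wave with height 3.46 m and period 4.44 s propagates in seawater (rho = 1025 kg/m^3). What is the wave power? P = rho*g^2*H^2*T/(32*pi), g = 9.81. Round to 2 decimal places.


P = rho * g^2 * H^2 * T / (32 * pi)
P = 1025 * 9.81^2 * 3.46^2 * 4.44 / (32 * pi)
P = 1025 * 96.2361 * 11.9716 * 4.44 / 100.53096
P = 52155.15 W/m

52155.15


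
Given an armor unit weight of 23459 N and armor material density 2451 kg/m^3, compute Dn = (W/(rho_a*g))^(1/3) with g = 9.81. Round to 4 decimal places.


V = W / (rho_a * g)
V = 23459 / (2451 * 9.81)
V = 23459 / 24044.31
V = 0.975657 m^3
Dn = V^(1/3) = 0.975657^(1/3)
Dn = 0.9918 m

0.9918


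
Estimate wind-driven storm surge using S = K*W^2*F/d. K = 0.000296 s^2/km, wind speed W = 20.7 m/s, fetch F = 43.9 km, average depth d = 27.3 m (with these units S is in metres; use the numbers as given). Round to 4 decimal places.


S = K * W^2 * F / d
W^2 = 20.7^2 = 428.49
S = 0.000296 * 428.49 * 43.9 / 27.3
Numerator = 0.000296 * 428.49 * 43.9 = 5.567970
S = 5.567970 / 27.3 = 0.2040 m

0.2040


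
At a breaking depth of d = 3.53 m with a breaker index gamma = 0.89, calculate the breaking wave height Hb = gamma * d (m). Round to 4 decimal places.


Hb = gamma * d
Hb = 0.89 * 3.53
Hb = 3.1417 m

3.1417


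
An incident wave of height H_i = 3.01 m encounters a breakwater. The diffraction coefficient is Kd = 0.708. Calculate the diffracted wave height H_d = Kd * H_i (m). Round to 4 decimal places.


H_d = Kd * H_i
H_d = 0.708 * 3.01
H_d = 2.1311 m

2.1311


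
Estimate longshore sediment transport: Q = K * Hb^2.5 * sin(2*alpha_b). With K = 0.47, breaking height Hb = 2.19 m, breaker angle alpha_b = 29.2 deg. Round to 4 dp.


Q = K * Hb^2.5 * sin(2 * alpha_b)
Hb^2.5 = 2.19^2.5 = 7.097580
sin(2 * 29.2) = sin(58.4) = 0.851727
Q = 0.47 * 7.097580 * 0.851727
Q = 2.8412 m^3/s

2.8412


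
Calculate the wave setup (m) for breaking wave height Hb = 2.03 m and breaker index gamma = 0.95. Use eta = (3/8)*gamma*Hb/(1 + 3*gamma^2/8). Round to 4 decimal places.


eta = (3/8) * gamma * Hb / (1 + 3*gamma^2/8)
Numerator = (3/8) * 0.95 * 2.03 = 0.723187
Denominator = 1 + 3*0.95^2/8 = 1 + 0.338438 = 1.338438
eta = 0.723187 / 1.338438
eta = 0.5403 m

0.5403


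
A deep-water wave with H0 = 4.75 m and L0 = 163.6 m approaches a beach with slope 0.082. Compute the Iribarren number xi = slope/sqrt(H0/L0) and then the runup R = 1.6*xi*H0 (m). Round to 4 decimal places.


xi = slope / sqrt(H0/L0)
H0/L0 = 4.75/163.6 = 0.029034
sqrt(0.029034) = 0.170394
xi = 0.082 / 0.170394 = 0.481237
R = 1.6 * xi * H0 = 1.6 * 0.481237 * 4.75
R = 3.6574 m

3.6574


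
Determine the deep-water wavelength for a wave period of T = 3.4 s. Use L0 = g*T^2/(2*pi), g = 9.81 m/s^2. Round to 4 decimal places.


L0 = g * T^2 / (2 * pi)
L0 = 9.81 * 3.4^2 / (2 * pi)
L0 = 9.81 * 11.5600 / 6.28319
L0 = 113.4036 / 6.28319
L0 = 18.0487 m

18.0487


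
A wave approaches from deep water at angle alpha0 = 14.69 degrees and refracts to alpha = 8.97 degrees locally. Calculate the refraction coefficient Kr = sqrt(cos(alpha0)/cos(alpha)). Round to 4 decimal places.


Kr = sqrt(cos(alpha0) / cos(alpha))
cos(14.69) = 0.967312
cos(8.97) = 0.987770
Kr = sqrt(0.967312 / 0.987770)
Kr = sqrt(0.979289)
Kr = 0.9896

0.9896


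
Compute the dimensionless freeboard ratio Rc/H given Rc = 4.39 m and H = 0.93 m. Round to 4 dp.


Relative freeboard = Rc / H
= 4.39 / 0.93
= 4.7204

4.7204


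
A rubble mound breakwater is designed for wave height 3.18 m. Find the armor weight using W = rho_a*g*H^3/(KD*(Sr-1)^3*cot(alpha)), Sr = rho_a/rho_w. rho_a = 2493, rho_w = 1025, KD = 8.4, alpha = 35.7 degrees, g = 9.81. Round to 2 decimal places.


Sr = rho_a / rho_w = 2493 / 1025 = 2.432195
(Sr - 1) = 1.432195
(Sr - 1)^3 = 2.937694
cot(35.7) = 1 / tan(35.7) = 1 / 0.718573 = 1.391647
Numerator = 2493 * 9.81 * 3.18^3 = 786452.7689
Denominator = 8.4 * 2.937694 * 1.391647 = 34.341165
W = 786452.7689 / 34.341165
W = 22901.17 N

22901.17


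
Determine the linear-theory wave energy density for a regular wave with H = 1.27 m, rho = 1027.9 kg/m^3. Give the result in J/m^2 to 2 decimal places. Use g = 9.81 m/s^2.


E = (1/8) * rho * g * H^2
E = (1/8) * 1027.9 * 9.81 * 1.27^2
E = 0.125 * 1027.9 * 9.81 * 1.6129
E = 2033.00 J/m^2

2033.00


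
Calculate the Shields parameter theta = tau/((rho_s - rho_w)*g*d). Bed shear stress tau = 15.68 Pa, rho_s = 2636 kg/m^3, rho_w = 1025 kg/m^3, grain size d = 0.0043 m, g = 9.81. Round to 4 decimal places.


theta = tau / ((rho_s - rho_w) * g * d)
rho_s - rho_w = 2636 - 1025 = 1611
Denominator = 1611 * 9.81 * 0.0043 = 67.956813
theta = 15.68 / 67.956813
theta = 0.2307

0.2307


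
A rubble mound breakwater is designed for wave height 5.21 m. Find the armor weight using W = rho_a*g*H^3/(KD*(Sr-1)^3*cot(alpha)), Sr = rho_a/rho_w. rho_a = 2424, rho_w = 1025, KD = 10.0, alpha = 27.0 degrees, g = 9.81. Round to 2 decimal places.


Sr = rho_a / rho_w = 2424 / 1025 = 2.364878
(Sr - 1) = 1.364878
(Sr - 1)^3 = 2.542621
cot(27.0) = 1 / tan(27.0) = 1 / 0.509525 = 1.962611
Numerator = 2424 * 9.81 * 5.21^3 = 3362906.5010
Denominator = 10.0 * 2.542621 * 1.962611 = 49.901737
W = 3362906.5010 / 49.901737
W = 67390.57 N

67390.57


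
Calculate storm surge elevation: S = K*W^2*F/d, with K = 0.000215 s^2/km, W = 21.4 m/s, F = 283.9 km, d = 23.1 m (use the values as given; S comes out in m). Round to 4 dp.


S = K * W^2 * F / d
W^2 = 21.4^2 = 457.96
S = 0.000215 * 457.96 * 283.9 / 23.1
Numerator = 0.000215 * 457.96 * 283.9 = 27.953191
S = 27.953191 / 23.1 = 1.2101 m

1.2101


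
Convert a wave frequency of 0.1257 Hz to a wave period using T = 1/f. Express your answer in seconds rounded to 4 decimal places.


T = 1 / f
T = 1 / 0.1257
T = 7.9554 s

7.9554


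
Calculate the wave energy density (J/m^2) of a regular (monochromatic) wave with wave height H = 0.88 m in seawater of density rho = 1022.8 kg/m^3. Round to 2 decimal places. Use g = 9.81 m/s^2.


E = (1/8) * rho * g * H^2
E = (1/8) * 1022.8 * 9.81 * 0.88^2
E = 0.125 * 1022.8 * 9.81 * 0.7744
E = 971.26 J/m^2

971.26


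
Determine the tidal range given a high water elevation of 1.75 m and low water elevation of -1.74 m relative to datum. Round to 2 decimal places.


Tidal range = High water - Low water
Tidal range = 1.75 - (-1.74)
Tidal range = 3.49 m

3.49


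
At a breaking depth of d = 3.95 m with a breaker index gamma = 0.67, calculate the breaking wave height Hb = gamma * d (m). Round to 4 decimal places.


Hb = gamma * d
Hb = 0.67 * 3.95
Hb = 2.6465 m

2.6465


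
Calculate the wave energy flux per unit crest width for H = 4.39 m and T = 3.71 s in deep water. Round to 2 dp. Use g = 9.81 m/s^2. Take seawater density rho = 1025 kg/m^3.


P = rho * g^2 * H^2 * T / (32 * pi)
P = 1025 * 9.81^2 * 4.39^2 * 3.71 / (32 * pi)
P = 1025 * 96.2361 * 19.2721 * 3.71 / 100.53096
P = 70156.03 W/m

70156.03


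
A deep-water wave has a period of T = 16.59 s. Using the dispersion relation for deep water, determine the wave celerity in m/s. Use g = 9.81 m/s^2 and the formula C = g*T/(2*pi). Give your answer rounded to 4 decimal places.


We use the deep-water celerity formula:
C = g * T / (2 * pi)
C = 9.81 * 16.59 / (2 * 3.14159...)
C = 162.747900 / 6.283185
C = 25.9021 m/s

25.9021


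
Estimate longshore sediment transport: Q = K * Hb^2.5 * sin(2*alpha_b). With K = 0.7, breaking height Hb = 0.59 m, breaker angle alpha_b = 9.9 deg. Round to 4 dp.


Q = K * Hb^2.5 * sin(2 * alpha_b)
Hb^2.5 = 0.59^2.5 = 0.267381
sin(2 * 9.9) = sin(19.8) = 0.338738
Q = 0.7 * 0.267381 * 0.338738
Q = 0.0634 m^3/s

0.0634


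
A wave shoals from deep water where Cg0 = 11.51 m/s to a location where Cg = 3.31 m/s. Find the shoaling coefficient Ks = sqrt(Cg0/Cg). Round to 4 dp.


Ks = sqrt(Cg0 / Cg)
Ks = sqrt(11.51 / 3.31)
Ks = sqrt(3.4773)
Ks = 1.8648

1.8648


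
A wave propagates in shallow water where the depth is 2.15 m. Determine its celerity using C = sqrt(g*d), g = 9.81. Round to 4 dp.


Using the shallow-water approximation:
C = sqrt(g * d) = sqrt(9.81 * 2.15)
C = sqrt(21.0915)
C = 4.5925 m/s

4.5925


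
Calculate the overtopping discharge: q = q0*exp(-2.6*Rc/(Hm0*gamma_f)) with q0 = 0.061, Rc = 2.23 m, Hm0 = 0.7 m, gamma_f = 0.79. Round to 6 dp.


q = q0 * exp(-2.6 * Rc / (Hm0 * gamma_f))
Exponent = -2.6 * 2.23 / (0.7 * 0.79)
= -2.6 * 2.23 / 0.5530
= -10.484629
exp(-10.484629) = 0.000028
q = 0.061 * 0.000028
q = 0.000002 m^3/s/m

0.000002


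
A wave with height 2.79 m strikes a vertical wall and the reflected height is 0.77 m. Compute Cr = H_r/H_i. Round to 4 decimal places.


Cr = H_r / H_i
Cr = 0.77 / 2.79
Cr = 0.2760

0.2760


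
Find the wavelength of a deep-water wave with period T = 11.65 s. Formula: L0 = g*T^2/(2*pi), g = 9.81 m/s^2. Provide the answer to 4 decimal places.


L0 = g * T^2 / (2 * pi)
L0 = 9.81 * 11.65^2 / (2 * pi)
L0 = 9.81 * 135.7225 / 6.28319
L0 = 1331.4377 / 6.28319
L0 = 211.9049 m

211.9049


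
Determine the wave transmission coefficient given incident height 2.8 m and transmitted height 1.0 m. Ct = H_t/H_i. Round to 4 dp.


Ct = H_t / H_i
Ct = 1.0 / 2.8
Ct = 0.3571

0.3571


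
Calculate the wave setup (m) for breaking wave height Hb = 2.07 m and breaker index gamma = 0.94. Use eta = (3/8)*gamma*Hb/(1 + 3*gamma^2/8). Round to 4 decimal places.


eta = (3/8) * gamma * Hb / (1 + 3*gamma^2/8)
Numerator = (3/8) * 0.94 * 2.07 = 0.729675
Denominator = 1 + 3*0.94^2/8 = 1 + 0.331350 = 1.331350
eta = 0.729675 / 1.331350
eta = 0.5481 m

0.5481


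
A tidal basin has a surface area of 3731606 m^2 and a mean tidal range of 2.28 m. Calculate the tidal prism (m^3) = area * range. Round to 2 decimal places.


Tidal prism = Area * Tidal range
P = 3731606 * 2.28
P = 8508061.68 m^3

8508061.68


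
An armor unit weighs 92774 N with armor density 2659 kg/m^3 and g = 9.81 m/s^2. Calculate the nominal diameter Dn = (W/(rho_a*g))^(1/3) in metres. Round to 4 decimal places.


V = W / (rho_a * g)
V = 92774 / (2659 * 9.81)
V = 92774 / 26084.79
V = 3.556632 m^3
Dn = V^(1/3) = 3.556632^(1/3)
Dn = 1.5264 m

1.5264


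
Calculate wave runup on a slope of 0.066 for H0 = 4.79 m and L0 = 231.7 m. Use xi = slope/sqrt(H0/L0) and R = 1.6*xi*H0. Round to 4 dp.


xi = slope / sqrt(H0/L0)
H0/L0 = 4.79/231.7 = 0.020673
sqrt(0.020673) = 0.143782
xi = 0.066 / 0.143782 = 0.459028
R = 1.6 * xi * H0 = 1.6 * 0.459028 * 4.79
R = 3.5180 m

3.5180


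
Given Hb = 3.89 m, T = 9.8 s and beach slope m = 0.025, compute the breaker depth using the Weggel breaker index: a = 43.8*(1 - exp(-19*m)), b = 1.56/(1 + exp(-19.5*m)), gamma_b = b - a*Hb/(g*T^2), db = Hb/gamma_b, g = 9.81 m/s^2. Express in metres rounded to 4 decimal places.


a = 43.8 * (1 - exp(-19 * m))
exp(-19 * 0.025) = exp(-0.4750) = 0.621885
a = 43.8 * (1 - 0.621885) = 16.561435
b = 1.56 / (1 + exp(-19.5 * m))
exp(-19.5 * 0.025) = exp(-0.4875) = 0.614160
b = 1.56 / (1 + 0.614160) = 0.966447
Hb / (g * T^2) = 3.89 / (9.81 * 9.8^2) = 3.89 / 942.1524 = 0.00412884
gamma_b = b - a * Hb/(g*T^2) = 0.966447 - 16.561435 * 0.00412884 = 0.898067
db = Hb / gamma_b = 3.89 / 0.898067
db = 4.3315 m

4.3315
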